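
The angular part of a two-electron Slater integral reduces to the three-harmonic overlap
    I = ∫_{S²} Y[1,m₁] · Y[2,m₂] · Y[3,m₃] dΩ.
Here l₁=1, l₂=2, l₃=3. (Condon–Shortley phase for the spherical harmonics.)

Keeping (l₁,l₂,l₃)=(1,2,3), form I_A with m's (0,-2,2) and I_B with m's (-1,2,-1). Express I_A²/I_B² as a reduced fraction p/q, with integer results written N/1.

l's match ⇒ only the (l;m) 3-j factors differ between A and B.
A: triangle coeff Δ(1,2,3) = 1/105; Σ_t [0,0]: t=0:+1/24 = 1/24; (3j)²=1/21 [(1 2 3; 0 -2 2)], sign=-1
B: triangle coeff Δ(1,2,3) = 1/105; Σ_t [0,0]: t=0:+1/48 = 1/48; (3j)²=1/105 [(1 2 3; -1 2 -1)], sign=+1
I_A²/I_B² = (1/21)/(1/105) = 5/1

5/1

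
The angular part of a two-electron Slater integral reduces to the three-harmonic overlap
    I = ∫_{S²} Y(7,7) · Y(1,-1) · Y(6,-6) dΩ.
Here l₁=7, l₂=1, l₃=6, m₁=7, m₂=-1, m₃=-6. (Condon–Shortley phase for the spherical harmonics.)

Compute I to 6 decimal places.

Checks pass: Σm=0; 14 even; l₃=6∈[6,8].
(2·7+1)(2·1+1)(2·6+1) = 585
Δ: 2! 12! 0! / 15! → 1/1365
sum: t=1:−1/518400 = -1/518400
3j²(7 1 6; 0 0 0) = Δ·Π!·Σ² = 7/195  (sign -1)
sum: t=0:+1/958003200 = 1/958003200
3j²(7 1 6; 7 -1 -6) = Δ·Π!·Σ² = 1/15  (sign +1)
combine: 4πI² = 585·7/195·1/15 = 7/5
take √, sign -1: I = -0.33377906

-0.333779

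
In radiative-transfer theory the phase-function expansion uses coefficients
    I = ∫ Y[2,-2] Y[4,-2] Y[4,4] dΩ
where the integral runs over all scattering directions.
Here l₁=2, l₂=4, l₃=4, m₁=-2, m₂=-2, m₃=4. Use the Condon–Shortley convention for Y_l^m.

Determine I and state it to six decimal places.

-0.106180

m-sum 0 ✓  L=10 even ✓  2≤4≤6 ✓
Π(2lᵢ+1) = 5×9×9 = 405
triangle coeff Δ(2,4,4) = 1/13860
Σ_t [0,2]: t=0:+1/192 t=1:−1/36 t=2:+1/192 = -5/288
(3j)²=20/693 [(2 4 4; 0 0 0)], sign=-1
Σ_t [2,2]: t=2:+1/2880 = 1/2880
(3j)²=2/165 [(2 4 4; -2 -2 4)], sign=+1
⇒ 4πI² = 120/847
I = (-1)√(120/847/(4π)) = -0.10618031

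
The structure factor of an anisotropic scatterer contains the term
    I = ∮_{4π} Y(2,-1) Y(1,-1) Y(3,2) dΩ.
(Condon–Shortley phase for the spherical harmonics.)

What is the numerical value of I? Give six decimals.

Rules hold: Σm=0, L=6 even, 1≤3≤3.
N = 5·3·7 = 105
Δ = 0!·4!·2!/7! = 1/105
Racah Σ t=0..0: t=0:+1/4 = 1/4
⇒ 3j(2 1 3; 0 0 0)² = 3/35, sgn -1
Racah Σ t=0..0: t=0:+1/12 = 1/12
⇒ 3j(2 1 3; -1 -1 2)² = 2/21, sgn -1
4πI² = N·(3j₀)²·(3jₘ)² = 6/7
I = +1·√(0.857143/4π) = 0.26116903

0.261169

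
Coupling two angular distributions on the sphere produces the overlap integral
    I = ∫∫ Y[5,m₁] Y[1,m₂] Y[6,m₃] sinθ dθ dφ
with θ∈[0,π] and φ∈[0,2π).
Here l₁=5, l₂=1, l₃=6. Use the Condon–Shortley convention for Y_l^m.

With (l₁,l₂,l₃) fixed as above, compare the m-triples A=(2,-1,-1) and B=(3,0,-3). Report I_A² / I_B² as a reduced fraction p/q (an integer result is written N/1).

10/27

Shared (l₁,l₂,l₃)=(5,1,6): N and (l;000)² cancel in I_A²/I_B².
A: Δ = 0!·10!·2!/13! = 1/858; Racah Σ t=0..0: t=0:+1/60480 = 1/60480; ⇒ 3j(5 1 6; 2 -1 -1)² = 5/429, sgn -1
B: Δ = 0!·10!·2!/13! = 1/858; Racah Σ t=0..0: t=0:+1/80640 = 1/80640; ⇒ 3j(5 1 6; 3 0 -3)² = 9/286, sgn -1
I_A²/I_B² = (5/429)/(9/286) = 10/27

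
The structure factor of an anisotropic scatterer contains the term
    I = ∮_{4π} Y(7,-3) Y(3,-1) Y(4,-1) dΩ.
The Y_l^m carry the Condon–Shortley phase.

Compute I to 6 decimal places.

0.000000

Σmᵢ = -5 ≠ 0, so the φ-integral vanishes; I = 0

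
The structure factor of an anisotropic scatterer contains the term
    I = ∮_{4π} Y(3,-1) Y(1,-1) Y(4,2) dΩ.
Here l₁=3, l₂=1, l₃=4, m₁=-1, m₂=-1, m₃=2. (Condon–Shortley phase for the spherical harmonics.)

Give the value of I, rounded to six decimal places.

0.238414

m-sum 0 ✓  L=8 even ✓  2≤4≤4 ✓
Π(2lᵢ+1) = 7×3×9 = 189
triangle coeff Δ(3,1,4) = 1/252
Σ_t [0,0]: t=0:+1/36 = 1/36
(3j)²=4/63 [(3 1 4; 0 0 0)], sign=+1
Σ_t [0,0]: t=0:+1/96 = 1/96
(3j)²=5/84 [(3 1 4; -1 -1 2)], sign=+1
⇒ 4πI² = 5/7
I = (+1)√(5/7/(4π)) = 0.23841361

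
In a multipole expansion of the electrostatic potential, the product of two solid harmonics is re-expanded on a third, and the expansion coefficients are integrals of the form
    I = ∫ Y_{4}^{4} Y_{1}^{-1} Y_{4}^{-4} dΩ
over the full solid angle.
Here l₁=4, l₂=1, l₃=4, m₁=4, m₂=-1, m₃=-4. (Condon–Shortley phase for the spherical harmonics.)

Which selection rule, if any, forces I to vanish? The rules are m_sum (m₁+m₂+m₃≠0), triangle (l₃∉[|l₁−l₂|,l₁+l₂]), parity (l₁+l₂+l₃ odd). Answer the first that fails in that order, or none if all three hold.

Σmᵢ = -1  ✗
l₃∈[|l₁−l₂|,l₁+l₂]=[3,5], have l₃=4
Σlᵢ = 9 ⇒ odd

m_sum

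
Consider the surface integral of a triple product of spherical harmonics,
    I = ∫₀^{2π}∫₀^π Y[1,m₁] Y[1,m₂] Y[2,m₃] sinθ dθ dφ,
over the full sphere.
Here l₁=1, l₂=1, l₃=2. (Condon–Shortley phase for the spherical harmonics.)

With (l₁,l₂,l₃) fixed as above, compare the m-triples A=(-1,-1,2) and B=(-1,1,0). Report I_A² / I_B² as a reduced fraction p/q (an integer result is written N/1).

Same 1,1,2: normalisation and zero-m 3j drop out of the ratio.
A: Δ: 0! 2! 2! / 5! → 1/30; sum: t=0:+1/4 = 1/4; 3j²(1 1 2; -1 -1 2) = Δ·Π!·Σ² = 1/5  (sign +1)
B: Δ: 0! 2! 2! / 5! → 1/30; sum: t=0:+1/4 = 1/4; 3j²(1 1 2; -1 1 0) = Δ·Π!·Σ² = 1/30  (sign +1)
I_A²/I_B² = (1/5)/(1/30) = 6/1

6/1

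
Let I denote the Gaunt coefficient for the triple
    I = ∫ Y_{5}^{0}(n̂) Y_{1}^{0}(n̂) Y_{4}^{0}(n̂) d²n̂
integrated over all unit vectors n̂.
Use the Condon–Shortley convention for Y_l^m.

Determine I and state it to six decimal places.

m-sum 0 ✓  L=10 even ✓  4≤4≤6 ✓
Π(2lᵢ+1) = 11×3×9 = 297
triangle coeff Δ(5,1,4) = 1/495
Σ_t [1,1]: t=1:−1/576 = -1/576
(3j)²=5/99 [(5 1 4; 0 0 0)], sign=-1
(m-triple is (0,0,0) — same symbol as above.)
⇒ 4πI² = 25/33
I = (+1)√(25/33/(4π)) = 0.24553200

0.245532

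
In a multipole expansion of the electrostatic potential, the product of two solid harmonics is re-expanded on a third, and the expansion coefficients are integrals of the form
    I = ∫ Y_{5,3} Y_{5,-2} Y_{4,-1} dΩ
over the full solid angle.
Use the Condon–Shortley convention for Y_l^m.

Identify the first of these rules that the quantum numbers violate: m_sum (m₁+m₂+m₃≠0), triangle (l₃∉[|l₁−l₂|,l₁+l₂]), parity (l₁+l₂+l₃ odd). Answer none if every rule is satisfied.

none

Σmᵢ = 0  ✓
l₃∈[|l₁−l₂|,l₁+l₂]=[0,10], have l₃=4  ✓
Σlᵢ = 14 ⇒ even  ✓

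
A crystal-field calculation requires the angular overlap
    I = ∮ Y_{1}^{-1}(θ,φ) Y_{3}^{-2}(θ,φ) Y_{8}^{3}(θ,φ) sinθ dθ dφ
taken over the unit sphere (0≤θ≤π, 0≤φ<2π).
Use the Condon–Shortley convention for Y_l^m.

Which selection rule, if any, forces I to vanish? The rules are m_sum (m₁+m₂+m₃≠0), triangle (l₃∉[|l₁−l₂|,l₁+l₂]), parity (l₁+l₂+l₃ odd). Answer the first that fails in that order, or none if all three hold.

azimuthal sum: -1 − 2 + 3 = 0  ✓
2 ≤ 8 ≤ 4 (triangle on l)  ✗
L = 1 + 3 + 8 = 12 (even)

triangle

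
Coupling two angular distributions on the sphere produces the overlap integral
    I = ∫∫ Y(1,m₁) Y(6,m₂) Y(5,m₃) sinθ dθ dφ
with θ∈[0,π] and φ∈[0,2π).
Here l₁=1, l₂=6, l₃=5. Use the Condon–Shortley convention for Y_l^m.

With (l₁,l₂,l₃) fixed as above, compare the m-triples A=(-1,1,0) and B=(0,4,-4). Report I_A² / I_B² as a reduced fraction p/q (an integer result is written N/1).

21/20

Shared (l₁,l₂,l₃)=(1,6,5): N and (l;000)² cancel in I_A²/I_B².
A: Δ = 2!·0!·10!/13! = 1/858; Racah Σ t=2..2: t=2:+1/28800 = 1/28800; ⇒ 3j(1 6 5; -1 1 0)² = 7/286, sgn -1
B: Δ = 2!·0!·10!/13! = 1/858; Racah Σ t=1..1: t=1:−1/362880 = -1/362880; ⇒ 3j(1 6 5; 0 4 -4)² = 10/429, sgn +1
I_A²/I_B² = (7/286)/(10/429) = 21/20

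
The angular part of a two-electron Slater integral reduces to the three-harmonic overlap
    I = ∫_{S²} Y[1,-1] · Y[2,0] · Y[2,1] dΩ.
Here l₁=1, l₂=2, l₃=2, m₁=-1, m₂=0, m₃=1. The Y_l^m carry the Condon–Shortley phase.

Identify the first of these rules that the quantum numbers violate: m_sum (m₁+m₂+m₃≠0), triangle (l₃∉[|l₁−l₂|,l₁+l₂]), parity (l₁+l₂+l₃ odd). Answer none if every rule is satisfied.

m₁+m₂+m₃ = -1 + 0 + 1 = 0  ✓
triangle: |1−2|=1 ≤ l₃=2 ≤ 1+2=3  ✓
parity: l₁+l₂+l₃ = 5 is odd  ✗

parity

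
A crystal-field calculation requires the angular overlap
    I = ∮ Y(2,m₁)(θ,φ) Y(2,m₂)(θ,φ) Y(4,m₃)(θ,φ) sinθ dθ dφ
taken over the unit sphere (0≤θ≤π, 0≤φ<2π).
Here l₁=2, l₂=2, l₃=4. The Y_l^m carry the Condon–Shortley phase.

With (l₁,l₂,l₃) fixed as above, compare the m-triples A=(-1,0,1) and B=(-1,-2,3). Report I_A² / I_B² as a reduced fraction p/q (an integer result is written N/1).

Shared (l₁,l₂,l₃)=(2,2,4): N and (l;000)² cancel in I_A²/I_B².
A: Δ = 0!·4!·4!/9! = 1/630; Racah Σ t=0..0: t=0:+1/24 = 1/24; ⇒ 3j(2 2 4; -1 0 1)² = 1/21, sgn -1
B: Δ = 0!·4!·4!/9! = 1/630; Racah Σ t=0..0: t=0:+1/144 = 1/144; ⇒ 3j(2 2 4; -1 -2 3)² = 1/18, sgn -1
I_A²/I_B² = (1/21)/(1/18) = 6/7

6/7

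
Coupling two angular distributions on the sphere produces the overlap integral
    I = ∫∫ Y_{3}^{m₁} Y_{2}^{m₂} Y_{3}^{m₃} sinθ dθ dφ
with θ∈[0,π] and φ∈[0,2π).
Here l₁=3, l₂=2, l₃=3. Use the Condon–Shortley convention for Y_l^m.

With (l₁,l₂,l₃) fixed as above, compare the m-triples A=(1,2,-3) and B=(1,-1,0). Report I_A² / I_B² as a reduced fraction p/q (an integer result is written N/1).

5/1

Shared (l₁,l₂,l₃)=(3,2,3): N and (l;000)² cancel in I_A²/I_B².
A: Δ = 2!·4!·2!/9! = 1/3780; Racah Σ t=2..2: t=2:+1/96 = 1/96; ⇒ 3j(3 2 3; 1 2 -3)² = 1/42, sgn +1
B: Δ = 2!·4!·2!/9! = 1/3780; Racah Σ t=0..1: t=0:+1/8 t=1:−1/12 = 1/24; ⇒ 3j(3 2 3; 1 -1 0)² = 1/210, sgn -1
I_A²/I_B² = (1/42)/(1/210) = 5/1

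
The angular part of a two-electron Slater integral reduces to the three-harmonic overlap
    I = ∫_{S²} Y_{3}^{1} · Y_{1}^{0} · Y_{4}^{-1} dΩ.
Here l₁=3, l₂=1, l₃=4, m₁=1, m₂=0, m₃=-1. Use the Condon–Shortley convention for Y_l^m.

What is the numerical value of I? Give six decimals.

Rules hold: Σm=0, L=8 even, 2≤4≤4.
N = 7·3·9 = 189
Δ = 0!·6!·2!/9! = 1/252
Racah Σ t=0..0: t=0:+1/36 = 1/36
⇒ 3j(3 1 4; 0 0 0)² = 4/63, sgn +1
Racah Σ t=0..0: t=0:+1/48 = 1/48
⇒ 3j(3 1 4; 1 0 -1)² = 5/84, sgn -1
4πI² = N·(3j₀)²·(3jₘ)² = 5/7
I = -1·√(0.714286/4π) = -0.23841361

-0.238414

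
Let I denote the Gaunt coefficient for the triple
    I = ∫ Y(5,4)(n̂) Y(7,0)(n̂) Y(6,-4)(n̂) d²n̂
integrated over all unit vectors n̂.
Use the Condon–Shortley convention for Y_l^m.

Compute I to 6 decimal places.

Rules hold: Σm=0, L=18 even, 2≤6≤12.
N = 11·15·13 = 2145
Δ = 6!·4!·8!/19! = 1/174594420
Racah Σ t=1..5: t=1:−1/4147200 t=2:+1/207360 t=3:−1/82944 t=4:+1/207360 t=5:−1/4147200 = -1/345600
⇒ 3j(5 7 6; 0 0 0)² = 420/46189, sgn -1
Racah Σ t=0..1: t=0:+1/21772800 t=1:−1/4147200 = -17/87091200
⇒ 3j(5 7 6; 4 0 -4)² = 119/8151, sgn -1
4πI² = N·(3j₀)²·(3jₘ)² = 14700/51623
I = +1·√(0.284757/4π) = 0.15053314

0.150533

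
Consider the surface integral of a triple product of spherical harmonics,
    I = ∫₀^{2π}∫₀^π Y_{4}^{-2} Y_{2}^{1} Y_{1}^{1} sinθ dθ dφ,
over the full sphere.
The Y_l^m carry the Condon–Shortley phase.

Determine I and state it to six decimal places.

|4−2|≤1≤4+2 violated ⇒ I = 0

0.000000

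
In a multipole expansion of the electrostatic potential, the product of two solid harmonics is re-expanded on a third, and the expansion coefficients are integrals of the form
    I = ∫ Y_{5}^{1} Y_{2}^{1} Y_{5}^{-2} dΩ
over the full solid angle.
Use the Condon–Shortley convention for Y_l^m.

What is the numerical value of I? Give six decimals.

Rules hold: Σm=0, L=12 even, 3≤5≤7.
N = 11·5·11 = 605
Δ = 2!·8!·2!/13! = 1/38610
Racah Σ t=0..2: t=0:+1/2880 t=1:−1/576 t=2:+1/2880 = -1/960
⇒ 3j(5 2 5; 0 0 0)² = 10/429, sgn +1
Racah Σ t=1..2: t=1:−1/1440 t=2:+1/2880 = -1/2880
⇒ 3j(5 2 5; 1 1 -2)² = 7/715, sgn +1
4πI² = N·(3j₀)²·(3jₘ)² = 70/507
I = +1·√(0.138067/4π) = 0.10481902

0.104819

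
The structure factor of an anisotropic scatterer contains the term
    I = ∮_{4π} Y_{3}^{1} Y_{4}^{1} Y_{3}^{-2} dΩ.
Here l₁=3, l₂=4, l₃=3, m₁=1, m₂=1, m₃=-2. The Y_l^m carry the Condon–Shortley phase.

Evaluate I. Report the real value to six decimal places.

m-sum 0 ✓  L=10 even ✓  1≤3≤7 ✓
Π(2lᵢ+1) = 7×9×7 = 441
triangle coeff Δ(3,4,3) = 1/34650
Σ_t [1,3]: t=1:−1/72 t=2:+1/16 t=3:−1/72 = 5/144
(3j)²=2/77 [(3 4 3; 0 0 0)], sign=-1
Σ_t [1,2]: t=1:−1/144 t=2:+1/48 = 1/72
(3j)²=16/693 [(3 4 3; 1 1 -2)], sign=-1
⇒ 4πI² = 32/121
I = (+1)√(32/121/(4π)) = 0.14506992

0.145070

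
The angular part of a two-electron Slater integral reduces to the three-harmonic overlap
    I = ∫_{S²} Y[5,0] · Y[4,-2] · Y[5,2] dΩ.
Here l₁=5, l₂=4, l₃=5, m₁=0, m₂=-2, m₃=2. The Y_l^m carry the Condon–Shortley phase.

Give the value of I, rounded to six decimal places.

-0.099440

Rules hold: Σm=0, L=14 even, 1≤5≤9.
N = 11·9·11 = 1089
Δ = 4!·6!·4!/15! = 1/3153150
Racah Σ t=0..4: t=0:+1/69120 t=1:−1/1728 t=2:+1/576 t=3:−1/1728 t=4:+1/69120 = 7/11520
⇒ 3j(5 4 5; 0 0 0)² = 2/143, sgn -1
Racah Σ t=0..2: t=0:+1/11520 t=1:−1/1728 t=2:+1/3456 = -7/34560
⇒ 3j(5 4 5; 0 -2 2)² = 7/858, sgn +1
4πI² = N·(3j₀)²·(3jₘ)² = 21/169
I = -1·√(0.12426/4π) = -0.09944006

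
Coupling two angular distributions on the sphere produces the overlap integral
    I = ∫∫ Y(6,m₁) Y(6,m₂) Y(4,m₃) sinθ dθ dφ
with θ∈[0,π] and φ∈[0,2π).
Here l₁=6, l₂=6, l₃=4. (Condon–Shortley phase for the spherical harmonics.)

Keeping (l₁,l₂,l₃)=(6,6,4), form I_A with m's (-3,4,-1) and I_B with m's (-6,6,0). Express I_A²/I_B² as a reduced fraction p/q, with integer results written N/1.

98/363

Shared (l₁,l₂,l₃)=(6,6,4): N and (l;000)² cancel in I_A²/I_B².
A: Δ = 8!·4!·4!/17! = 1/15315300; Racah Σ t=6..8: t=6:+1/207360 t=7:−1/120960 t=8:+1/967680 = -1/414720; ⇒ 3j(6 6 4; -3 4 -1)² = 21/4862, sgn +1
B: Δ = 8!·4!·4!/17! = 1/15315300; Racah Σ t=8..8: t=8:+1/23224320 = 1/23224320; ⇒ 3j(6 6 4; -6 6 0)² = 99/6188, sgn +1
I_A²/I_B² = (21/4862)/(99/6188) = 98/363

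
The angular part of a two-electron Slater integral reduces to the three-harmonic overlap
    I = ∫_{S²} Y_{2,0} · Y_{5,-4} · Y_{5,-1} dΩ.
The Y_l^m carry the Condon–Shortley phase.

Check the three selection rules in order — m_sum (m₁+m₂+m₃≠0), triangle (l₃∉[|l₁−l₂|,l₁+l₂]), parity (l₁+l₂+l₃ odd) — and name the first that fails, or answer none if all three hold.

Σmᵢ = -5  ✗
l₃∈[|l₁−l₂|,l₁+l₂]=[3,7], have l₃=5
Σlᵢ = 12 ⇒ even

m_sum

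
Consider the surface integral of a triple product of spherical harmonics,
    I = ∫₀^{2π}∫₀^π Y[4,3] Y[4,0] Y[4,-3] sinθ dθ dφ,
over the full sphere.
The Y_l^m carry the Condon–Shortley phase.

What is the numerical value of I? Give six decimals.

Rules hold: Σm=0, L=12 even, 0≤4≤8.
N = 9·9·9 = 729
Δ = 4!·4!·4!/13! = 1/450450
Racah Σ t=0..4: t=0:+1/13824 t=1:−1/216 t=2:+1/64 t=3:−1/216 t=4:+1/13824 = 5/768
⇒ 3j(4 4 4; 0 0 0)² = 18/1001, sgn +1
Racah Σ t=0..1: t=0:+1/3456 t=1:−1/864 = -1/1152
⇒ 3j(4 4 4; 3 0 -3)² = 7/286, sgn +1
4πI² = N·(3j₀)²·(3jₘ)² = 6561/20449
I = +1·√(0.320847/4π) = 0.15978796

0.159788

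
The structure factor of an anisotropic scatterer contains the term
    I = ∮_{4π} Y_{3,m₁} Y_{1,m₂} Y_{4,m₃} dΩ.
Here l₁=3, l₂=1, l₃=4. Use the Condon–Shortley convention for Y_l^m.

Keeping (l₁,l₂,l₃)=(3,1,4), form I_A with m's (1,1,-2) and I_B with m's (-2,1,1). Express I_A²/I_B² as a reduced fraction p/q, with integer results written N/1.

l's match ⇒ only the (l;m) 3-j factors differ between A and B.
A: triangle coeff Δ(3,1,4) = 1/252; Σ_t [0,0]: t=0:+1/96 = 1/96; (3j)²=5/84 [(3 1 4; 1 1 -2)], sign=+1
B: triangle coeff Δ(3,1,4) = 1/252; Σ_t [0,0]: t=0:+1/240 = 1/240; (3j)²=1/84 [(3 1 4; -2 1 1)], sign=-1
I_A²/I_B² = (5/84)/(1/84) = 5/1

5/1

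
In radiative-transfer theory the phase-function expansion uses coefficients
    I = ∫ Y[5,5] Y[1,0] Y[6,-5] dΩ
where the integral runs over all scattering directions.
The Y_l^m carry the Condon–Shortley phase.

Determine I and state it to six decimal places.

-0.135514

Checks pass: Σm=0; 12 even; l₃=6∈[4,6].
(2·5+1)(2·1+1)(2·6+1) = 429
Δ: 0! 10! 2! / 13! → 1/858
sum: t=0:+1/14400 = 1/14400
3j²(5 1 6; 0 0 0) = Δ·Π!·Σ² = 6/143  (sign +1)
sum: t=0:+1/3628800 = 1/3628800
3j²(5 1 6; 5 0 -5) = Δ·Π!·Σ² = 1/78  (sign -1)
combine: 4πI² = 429·6/143·1/78 = 3/13
take √, sign -1: I = -0.13551395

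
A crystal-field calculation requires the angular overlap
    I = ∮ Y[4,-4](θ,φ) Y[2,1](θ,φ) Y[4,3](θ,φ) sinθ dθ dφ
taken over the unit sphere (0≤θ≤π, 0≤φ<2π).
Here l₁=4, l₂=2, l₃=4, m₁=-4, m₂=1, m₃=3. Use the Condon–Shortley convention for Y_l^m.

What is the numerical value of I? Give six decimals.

m-sum 0 ✓  L=10 even ✓  2≤4≤6 ✓
Π(2lᵢ+1) = 9×5×9 = 405
triangle coeff Δ(4,2,4) = 1/13860
Σ_t [0,2]: t=0:+1/192 t=1:−1/36 t=2:+1/192 = -5/288
(3j)²=20/693 [(4 2 4; 0 0 0)], sign=-1
Σ_t [2,2]: t=2:+1/1440 = 1/1440
(3j)²=7/165 [(4 2 4; -4 1 3)], sign=-1
⇒ 4πI² = 60/121
I = (+1)√(60/121/(4π)) = 0.19864517

0.198645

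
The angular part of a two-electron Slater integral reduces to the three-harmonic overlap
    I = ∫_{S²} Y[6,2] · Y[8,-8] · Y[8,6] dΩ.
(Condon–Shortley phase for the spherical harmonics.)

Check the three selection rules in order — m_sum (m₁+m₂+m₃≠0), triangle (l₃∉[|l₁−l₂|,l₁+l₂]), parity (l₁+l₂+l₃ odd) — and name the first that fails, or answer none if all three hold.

m₁+m₂+m₃ = 2 − 8 + 6 = 0  ✓
triangle: |6−8|=2 ≤ l₃=8 ≤ 6+8=14  ✓
parity: l₁+l₂+l₃ = 22 is even  ✓

none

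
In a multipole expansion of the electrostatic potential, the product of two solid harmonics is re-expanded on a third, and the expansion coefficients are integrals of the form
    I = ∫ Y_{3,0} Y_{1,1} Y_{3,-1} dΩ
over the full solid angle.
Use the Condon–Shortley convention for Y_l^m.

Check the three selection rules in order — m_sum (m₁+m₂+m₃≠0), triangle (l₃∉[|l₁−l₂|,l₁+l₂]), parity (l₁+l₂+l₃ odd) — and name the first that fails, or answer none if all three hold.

parity

Σmᵢ = 0  ✓
l₃∈[|l₁−l₂|,l₁+l₂]=[2,4], have l₃=3  ✓
Σlᵢ = 7 ⇒ odd  ✗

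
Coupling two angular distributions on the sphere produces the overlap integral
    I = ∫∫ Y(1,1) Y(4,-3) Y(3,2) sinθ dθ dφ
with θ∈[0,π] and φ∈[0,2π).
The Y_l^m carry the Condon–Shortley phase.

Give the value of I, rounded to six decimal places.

-0.282095

m-sum 0 ✓  L=8 even ✓  3≤3≤5 ✓
Π(2lᵢ+1) = 3×9×7 = 189
triangle coeff Δ(1,4,3) = 1/252
Σ_t [1,1]: t=1:−1/36 = -1/36
(3j)²=4/63 [(1 4 3; 0 0 0)], sign=+1
Σ_t [0,0]: t=0:+1/240 = 1/240
(3j)²=1/12 [(1 4 3; 1 -3 2)], sign=-1
⇒ 4πI² = 1/1
I = (-1)√(1/1/(4π)) = -0.28209479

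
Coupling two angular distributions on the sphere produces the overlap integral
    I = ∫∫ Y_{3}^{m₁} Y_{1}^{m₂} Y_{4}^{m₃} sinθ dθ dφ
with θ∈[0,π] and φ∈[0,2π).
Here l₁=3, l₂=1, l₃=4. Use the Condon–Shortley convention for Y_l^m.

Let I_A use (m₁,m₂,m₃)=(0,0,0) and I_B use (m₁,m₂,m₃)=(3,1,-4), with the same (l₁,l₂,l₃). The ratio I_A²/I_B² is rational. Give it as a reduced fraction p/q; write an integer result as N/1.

l's match ⇒ only the (l;m) 3-j factors differ between A and B.
A: triangle coeff Δ(3,1,4) = 1/252; Σ_t [0,0]: t=0:+1/36 = 1/36; (3j)²=4/63 [(3 1 4; 0 0 0)], sign=+1
B: triangle coeff Δ(3,1,4) = 1/252; Σ_t [0,0]: t=0:+1/1440 = 1/1440; (3j)²=1/9 [(3 1 4; 3 1 -4)], sign=+1
I_A²/I_B² = (4/63)/(1/9) = 4/7

4/7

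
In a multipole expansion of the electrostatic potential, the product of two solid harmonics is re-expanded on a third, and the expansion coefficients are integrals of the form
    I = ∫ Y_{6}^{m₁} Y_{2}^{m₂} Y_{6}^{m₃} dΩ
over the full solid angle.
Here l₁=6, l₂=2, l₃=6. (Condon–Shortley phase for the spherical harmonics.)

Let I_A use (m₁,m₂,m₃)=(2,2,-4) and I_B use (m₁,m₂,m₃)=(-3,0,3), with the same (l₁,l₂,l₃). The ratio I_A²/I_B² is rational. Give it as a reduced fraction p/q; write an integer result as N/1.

l's match ⇒ only the (l;m) 3-j factors differ between A and B.
A: triangle coeff Δ(6,2,6) = 1/90090; Σ_t [2,2]: t=2:+1/322560 = 1/322560; (3j)²=18/1001 [(6 2 6; 2 2 -4)], sign=+1
B: triangle coeff Δ(6,2,6) = 1/90090; Σ_t [0,2]: t=0:+1/1451520 t=1:−1/80640 t=2:+1/120960 = -1/290304; (3j)²=5/2002 [(6 2 6; -3 0 3)], sign=+1
I_A²/I_B² = (18/1001)/(5/2002) = 36/5

36/5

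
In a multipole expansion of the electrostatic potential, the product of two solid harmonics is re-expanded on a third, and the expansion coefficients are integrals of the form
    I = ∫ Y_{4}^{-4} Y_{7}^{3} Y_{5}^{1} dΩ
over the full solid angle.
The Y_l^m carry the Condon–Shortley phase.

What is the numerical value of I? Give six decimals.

m-sum 0 ✓  L=16 even ✓  3≤5≤11 ✓
Π(2lᵢ+1) = 9×15×11 = 1485
triangle coeff Δ(4,7,5) = 1/6126120
Σ_t [2,4]: t=2:+1/69120 t=3:−1/20736 t=4:+1/69120 = -1/51840
(3j)²=280/21879 [(4 7 5; 0 0 0)], sign=+1
Σ_t [6,6]: t=6:+1/829440 = 1/829440
(3j)²=35/2431 [(4 7 5; -4 3 1)], sign=+1
⇒ 4πI² = 147000/537251
I = (+1)√(147000/537251/(4π)) = 0.14755880

0.147559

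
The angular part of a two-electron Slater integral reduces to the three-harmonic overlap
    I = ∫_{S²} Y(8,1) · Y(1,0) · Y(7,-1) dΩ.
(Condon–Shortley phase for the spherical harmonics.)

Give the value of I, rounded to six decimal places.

-0.242860

Checks pass: Σm=0; 16 even; l₃=7∈[7,9].
(2·8+1)(2·1+1)(2·7+1) = 765
Δ: 2! 14! 0! / 17! → 1/2040
sum: t=1:−1/25401600 = -1/25401600
3j²(8 1 7; 0 0 0) = Δ·Π!·Σ² = 8/255  (sign +1)
sum: t=1:−1/29030400 = -1/29030400
3j²(8 1 7; 1 0 -1) = Δ·Π!·Σ² = 21/680  (sign -1)
combine: 4πI² = 765·8/255·21/680 = 63/85
take √, sign -1: I = -0.24285994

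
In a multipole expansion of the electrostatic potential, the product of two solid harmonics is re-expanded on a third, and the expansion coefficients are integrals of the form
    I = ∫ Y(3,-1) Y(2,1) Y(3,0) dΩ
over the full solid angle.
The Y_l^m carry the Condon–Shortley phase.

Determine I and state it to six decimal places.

m-sum 0 ✓  L=8 even ✓  1≤3≤5 ✓
Π(2lᵢ+1) = 7×5×7 = 245
triangle coeff Δ(3,2,3) = 1/3780
Σ_t [0,2]: t=0:+1/24 t=1:−1/4 t=2:+1/24 = -1/6
(3j)²=4/105 [(3 2 3; 0 0 0)], sign=+1
Σ_t [1,2]: t=1:−1/12 t=2:+1/8 = 1/24
(3j)²=1/210 [(3 2 3; -1 1 0)], sign=-1
⇒ 4πI² = 2/45
I = (-1)√(2/45/(4π)) = -0.05947080

-0.059471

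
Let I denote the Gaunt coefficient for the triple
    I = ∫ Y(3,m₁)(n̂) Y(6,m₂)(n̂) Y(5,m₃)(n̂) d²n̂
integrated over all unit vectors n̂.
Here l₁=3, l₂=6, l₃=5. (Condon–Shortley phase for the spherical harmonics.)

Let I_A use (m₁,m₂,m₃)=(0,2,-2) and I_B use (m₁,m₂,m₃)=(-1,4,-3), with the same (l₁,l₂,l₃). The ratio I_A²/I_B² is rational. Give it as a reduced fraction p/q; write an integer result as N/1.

Shared (l₁,l₂,l₃)=(3,6,5): N and (l;000)² cancel in I_A²/I_B².
A: Δ = 4!·2!·8!/15! = 1/675675; Racah Σ t=1..3: t=1:−1/60480 t=2:+1/5760 t=3:−1/8640 = 1/24192; ⇒ 3j(3 6 5; 0 2 -2)² = 8/3003, sgn -1
B: Δ = 4!·2!·8!/15! = 1/675675; Racah Σ t=2..4: t=2:+1/322560 t=3:−1/30240 t=4:+1/69120 = -1/64512; ⇒ 3j(3 6 5; -1 4 -3)² = 10/1001, sgn -1
I_A²/I_B² = (8/3003)/(10/1001) = 4/15

4/15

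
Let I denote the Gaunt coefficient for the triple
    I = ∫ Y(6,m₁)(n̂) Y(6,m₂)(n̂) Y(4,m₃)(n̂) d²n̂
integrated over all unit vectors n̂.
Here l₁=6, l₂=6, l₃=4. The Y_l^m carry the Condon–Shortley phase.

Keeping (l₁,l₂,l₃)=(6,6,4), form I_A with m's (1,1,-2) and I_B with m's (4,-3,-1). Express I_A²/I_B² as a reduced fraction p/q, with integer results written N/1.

80/27

l's match ⇒ only the (l;m) 3-j factors differ between A and B.
A: triangle coeff Δ(6,6,4) = 1/15315300; Σ_t [3,5]: t=3:−1/69120 t=4:+1/20736 t=5:−1/69120 = 1/51840; (3j)²=280/21879 [(6 6 4; 1 1 -2)], sign=+1
B: triangle coeff Δ(6,6,4) = 1/15315300; Σ_t [0,2]: t=0:+1/967680 t=1:−1/120960 t=2:+1/207360 = -1/414720; (3j)²=21/4862 [(6 6 4; 4 -3 -1)], sign=+1
I_A²/I_B² = (280/21879)/(21/4862) = 80/27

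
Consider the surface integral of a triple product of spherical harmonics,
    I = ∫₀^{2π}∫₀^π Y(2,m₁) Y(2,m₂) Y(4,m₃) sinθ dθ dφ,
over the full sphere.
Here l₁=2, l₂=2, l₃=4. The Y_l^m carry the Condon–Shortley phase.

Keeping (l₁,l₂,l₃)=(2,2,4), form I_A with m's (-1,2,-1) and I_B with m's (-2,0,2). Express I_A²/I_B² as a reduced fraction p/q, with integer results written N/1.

1/3

l's match ⇒ only the (l;m) 3-j factors differ between A and B.
A: triangle coeff Δ(2,2,4) = 1/630; Σ_t [0,0]: t=0:+1/144 = 1/144; (3j)²=1/126 [(2 2 4; -1 2 -1)], sign=-1
B: triangle coeff Δ(2,2,4) = 1/630; Σ_t [0,0]: t=0:+1/96 = 1/96; (3j)²=1/42 [(2 2 4; -2 0 2)], sign=+1
I_A²/I_B² = (1/126)/(1/42) = 1/3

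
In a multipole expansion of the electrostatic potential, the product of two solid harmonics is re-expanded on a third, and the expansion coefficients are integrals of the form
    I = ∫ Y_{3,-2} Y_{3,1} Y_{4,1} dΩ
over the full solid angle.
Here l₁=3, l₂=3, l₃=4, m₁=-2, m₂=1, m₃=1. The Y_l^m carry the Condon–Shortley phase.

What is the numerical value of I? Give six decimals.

0.145070

m-sum 0 ✓  L=10 even ✓  0≤4≤6 ✓
Π(2lᵢ+1) = 7×7×9 = 441
triangle coeff Δ(3,3,4) = 1/34650
Σ_t [0,2]: t=0:+1/72 t=1:−1/16 t=2:+1/72 = -5/144
(3j)²=2/77 [(3 3 4; 0 0 0)], sign=-1
Σ_t [1,2]: t=1:−1/144 t=2:+1/48 = 1/72
(3j)²=16/693 [(3 3 4; -2 1 1)], sign=-1
⇒ 4πI² = 32/121
I = (+1)√(32/121/(4π)) = 0.14506992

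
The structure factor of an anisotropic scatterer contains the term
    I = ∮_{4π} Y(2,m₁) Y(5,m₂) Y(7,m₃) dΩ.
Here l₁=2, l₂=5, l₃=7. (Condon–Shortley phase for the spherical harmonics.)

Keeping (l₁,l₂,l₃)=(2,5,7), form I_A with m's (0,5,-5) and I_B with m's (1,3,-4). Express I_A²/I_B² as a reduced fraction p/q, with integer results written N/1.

l's match ⇒ only the (l;m) 3-j factors differ between A and B.
A: triangle coeff Δ(2,5,7) = 1/15015; Σ_t [0,0]: t=0:+1/14515200 = 1/14515200; (3j)²=2/455 [(2 5 7; 0 5 -5)], sign=+1
B: triangle coeff Δ(2,5,7) = 1/15015; Σ_t [0,0]: t=0:+1/483840 = 1/483840; (3j)²=3/91 [(2 5 7; 1 3 -4)], sign=-1
I_A²/I_B² = (2/455)/(3/91) = 2/15

2/15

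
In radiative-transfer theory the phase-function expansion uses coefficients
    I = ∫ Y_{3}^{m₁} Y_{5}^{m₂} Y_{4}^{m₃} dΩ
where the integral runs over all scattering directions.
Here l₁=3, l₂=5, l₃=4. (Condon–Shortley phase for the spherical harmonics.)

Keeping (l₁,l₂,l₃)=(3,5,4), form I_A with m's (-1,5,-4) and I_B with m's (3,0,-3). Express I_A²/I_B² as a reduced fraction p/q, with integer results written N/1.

l's match ⇒ only the (l;m) 3-j factors differ between A and B.
A: triangle coeff Δ(3,5,4) = 1/180180; Σ_t [4,4]: t=4:+1/34560 = 1/34560; (3j)²=14/429 [(3 5 4; -1 5 -4)], sign=+1
B: triangle coeff Δ(3,5,4) = 1/180180; Σ_t [0,0]: t=0:+1/5760 = 1/5760; (3j)²=5/572 [(3 5 4; 3 0 -3)], sign=-1
I_A²/I_B² = (14/429)/(5/572) = 56/15

56/15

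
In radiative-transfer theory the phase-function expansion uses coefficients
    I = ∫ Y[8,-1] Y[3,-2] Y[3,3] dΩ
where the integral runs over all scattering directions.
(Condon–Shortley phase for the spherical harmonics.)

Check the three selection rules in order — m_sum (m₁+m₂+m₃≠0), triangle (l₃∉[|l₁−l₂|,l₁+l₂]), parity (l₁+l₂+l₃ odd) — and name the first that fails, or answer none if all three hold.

triangle

azimuthal sum: -1 − 2 + 3 = 0  ✓
5 ≤ 3 ≤ 11 (triangle on l)  ✗
L = 8 + 3 + 3 = 14 (even)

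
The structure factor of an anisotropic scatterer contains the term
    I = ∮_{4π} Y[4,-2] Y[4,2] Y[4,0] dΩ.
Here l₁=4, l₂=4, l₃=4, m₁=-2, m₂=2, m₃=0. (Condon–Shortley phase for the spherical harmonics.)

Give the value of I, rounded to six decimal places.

-0.083698

Rules hold: Σm=0, L=12 even, 0≤4≤8.
N = 9·9·9 = 729
Δ = 4!·4!·4!/13! = 1/450450
Racah Σ t=0..4: t=0:+1/13824 t=1:−1/216 t=2:+1/64 t=3:−1/216 t=4:+1/13824 = 5/768
⇒ 3j(4 4 4; 0 0 0)² = 18/1001, sgn +1
Racah Σ t=2..4: t=2:+1/2304 t=3:−1/216 t=4:+1/384 = -11/6912
⇒ 3j(4 4 4; -2 2 0)² = 11/1638, sgn -1
4πI² = N·(3j₀)²·(3jₘ)² = 729/8281
I = -1·√(0.0880328/4π) = -0.08369845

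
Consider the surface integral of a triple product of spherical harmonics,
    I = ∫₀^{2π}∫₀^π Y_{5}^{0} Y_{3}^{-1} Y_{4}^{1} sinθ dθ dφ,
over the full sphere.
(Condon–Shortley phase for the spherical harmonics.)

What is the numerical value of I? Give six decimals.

m-sum 0 ✓  L=12 even ✓  2≤4≤8 ✓
Π(2lᵢ+1) = 11×7×9 = 693
triangle coeff Δ(5,3,4) = 1/180180
Σ_t [1,3]: t=1:−1/576 t=2:+1/144 t=3:−1/576 = 1/288
(3j)²=20/1001 [(5 3 4; 0 0 0)], sign=+1
Σ_t [0,2]: t=0:+1/5760 t=1:−1/288 t=2:+1/288 = 1/5760
(3j)²=1/12012 [(5 3 4; 0 -1 1)], sign=-1
⇒ 4πI² = 15/13013
I = (-1)√(15/13013/(4π)) = -0.00957750

-0.009577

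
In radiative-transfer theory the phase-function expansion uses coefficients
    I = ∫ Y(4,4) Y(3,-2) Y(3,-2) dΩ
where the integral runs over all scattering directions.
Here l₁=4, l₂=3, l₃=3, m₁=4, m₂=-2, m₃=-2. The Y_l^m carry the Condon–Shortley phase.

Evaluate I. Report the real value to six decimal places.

Checks pass: Σm=0; 10 even; l₃=3∈[1,7].
(2·4+1)(2·3+1)(2·3+1) = 441
Δ: 4! 4! 2! / 11! → 1/34650
sum: t=1:−1/72 t=2:+1/16 t=3:−1/72 = 5/144
3j²(4 3 3; 0 0 0) = Δ·Π!·Σ² = 2/77  (sign -1)
sum: t=0:+1/576 = 1/576
3j²(4 3 3; 4 -2 -2) = Δ·Π!·Σ² = 5/99  (sign -1)
combine: 4πI² = 441·2/77·5/99 = 70/121
take √, sign +1: I = 0.21456131

0.214561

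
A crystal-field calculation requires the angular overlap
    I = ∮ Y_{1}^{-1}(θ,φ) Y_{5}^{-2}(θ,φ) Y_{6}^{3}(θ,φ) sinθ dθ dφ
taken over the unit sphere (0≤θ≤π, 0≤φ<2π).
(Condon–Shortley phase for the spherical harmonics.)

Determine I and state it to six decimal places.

m-sum 0 ✓  L=12 even ✓  4≤6≤6 ✓
Π(2lᵢ+1) = 3×11×13 = 429
triangle coeff Δ(1,5,6) = 1/858
Σ_t [0,0]: t=0:+1/14400 = 1/14400
(3j)²=6/143 [(1 5 6; 0 0 0)], sign=+1
Σ_t [0,0]: t=0:+1/60480 = 1/60480
(3j)²=6/143 [(1 5 6; -1 -2 3)], sign=-1
⇒ 4πI² = 108/143
I = (-1)√(108/143/(4π)) = -0.24515397

-0.245154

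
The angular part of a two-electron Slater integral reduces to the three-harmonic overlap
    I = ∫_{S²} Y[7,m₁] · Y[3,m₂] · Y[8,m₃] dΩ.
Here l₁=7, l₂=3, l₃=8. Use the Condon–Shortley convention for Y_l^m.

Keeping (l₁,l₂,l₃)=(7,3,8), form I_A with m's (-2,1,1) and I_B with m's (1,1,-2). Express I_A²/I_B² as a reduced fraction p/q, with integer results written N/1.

l's match ⇒ only the (l;m) 3-j factors differ between A and B.
A: triangle coeff Δ(7,3,8) = 1/5290740; Σ_t [0,2]: t=0:+1/104509440 t=1:−1/5806080 t=2:+1/4838400 = 23/522547200; (3j)²=529/377910 [(7 3 8; -2 1 1)], sign=-1
B: triangle coeff Δ(7,3,8) = 1/5290740; Σ_t [0,2]: t=0:+1/24883200 t=1:−1/3628800 t=2:+1/7741440 = -37/348364800; (3j)²=1369/176358 [(7 3 8; 1 1 -2)], sign=-1
I_A²/I_B² = (529/377910)/(1369/176358) = 3703/20535

3703/20535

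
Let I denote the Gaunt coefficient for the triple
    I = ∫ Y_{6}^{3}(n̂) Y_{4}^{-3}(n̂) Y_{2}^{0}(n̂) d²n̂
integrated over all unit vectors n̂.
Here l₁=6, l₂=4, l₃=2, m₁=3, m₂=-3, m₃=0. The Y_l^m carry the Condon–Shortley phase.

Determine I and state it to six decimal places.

Rules hold: Σm=0, L=12 even, 2≤2≤10.
N = 13·9·5 = 585
Δ = 8!·4!·0!/13! = 1/6435
Racah Σ t=4..4: t=4:+1/2304 = 1/2304
⇒ 3j(6 4 2; 0 0 0)² = 5/143, sgn +1
Racah Σ t=1..1: t=1:−1/20160 = -1/20160
⇒ 3j(6 4 2; 3 -3 0)² = 12/715, sgn -1
4πI² = N·(3j₀)²·(3jₘ)² = 540/1573
I = -1·√(0.343293/4π) = -0.16528277

-0.165283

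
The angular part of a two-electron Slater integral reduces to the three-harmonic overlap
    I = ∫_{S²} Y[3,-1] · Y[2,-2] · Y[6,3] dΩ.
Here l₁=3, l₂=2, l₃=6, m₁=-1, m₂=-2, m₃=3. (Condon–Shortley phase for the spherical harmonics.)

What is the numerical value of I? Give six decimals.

0.000000

l₃=6 ∉ [1,5] — triangle fails ⇒ I = 0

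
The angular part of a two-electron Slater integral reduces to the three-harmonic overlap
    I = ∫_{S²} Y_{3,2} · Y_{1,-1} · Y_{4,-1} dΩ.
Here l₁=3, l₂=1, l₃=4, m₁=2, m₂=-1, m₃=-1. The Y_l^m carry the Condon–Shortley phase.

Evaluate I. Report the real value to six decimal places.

-0.106622

Checks pass: Σm=0; 8 even; l₃=4∈[2,4].
(2·3+1)(2·1+1)(2·4+1) = 189
Δ: 0! 6! 2! / 9! → 1/252
sum: t=0:+1/36 = 1/36
3j²(3 1 4; 0 0 0) = Δ·Π!·Σ² = 4/63  (sign +1)
sum: t=0:+1/240 = 1/240
3j²(3 1 4; 2 -1 -1) = Δ·Π!·Σ² = 1/84  (sign -1)
combine: 4πI² = 189·4/63·1/84 = 1/7
take √, sign -1: I = -0.10662181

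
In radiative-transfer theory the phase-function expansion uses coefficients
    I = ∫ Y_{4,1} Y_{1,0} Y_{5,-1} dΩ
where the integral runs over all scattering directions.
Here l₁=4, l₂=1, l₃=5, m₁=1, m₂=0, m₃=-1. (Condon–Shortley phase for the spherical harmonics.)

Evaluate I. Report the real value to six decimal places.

m-sum 0 ✓  L=10 even ✓  3≤5≤5 ✓
Π(2lᵢ+1) = 9×3×11 = 297
triangle coeff Δ(4,1,5) = 1/495
Σ_t [0,0]: t=0:+1/576 = 1/576
(3j)²=5/99 [(4 1 5; 0 0 0)], sign=-1
Σ_t [0,0]: t=0:+1/720 = 1/720
(3j)²=8/165 [(4 1 5; 1 0 -1)], sign=+1
⇒ 4πI² = 8/11
I = (-1)√(8/11/(4π)) = -0.24057125

-0.240571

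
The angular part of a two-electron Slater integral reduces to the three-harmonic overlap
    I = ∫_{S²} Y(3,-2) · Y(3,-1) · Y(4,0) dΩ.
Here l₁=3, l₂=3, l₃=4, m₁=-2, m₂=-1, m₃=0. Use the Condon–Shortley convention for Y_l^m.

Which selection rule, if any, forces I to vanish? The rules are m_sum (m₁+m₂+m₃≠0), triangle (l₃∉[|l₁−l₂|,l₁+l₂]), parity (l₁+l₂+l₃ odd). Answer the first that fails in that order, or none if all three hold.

m_sum

Σmᵢ = -3  ✗
l₃∈[|l₁−l₂|,l₁+l₂]=[0,6], have l₃=4
Σlᵢ = 10 ⇒ even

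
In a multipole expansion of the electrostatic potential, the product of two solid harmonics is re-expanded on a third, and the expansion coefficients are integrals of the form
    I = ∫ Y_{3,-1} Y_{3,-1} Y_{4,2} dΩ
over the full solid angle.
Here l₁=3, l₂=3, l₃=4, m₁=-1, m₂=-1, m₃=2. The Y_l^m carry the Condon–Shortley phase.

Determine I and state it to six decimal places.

0.162193

m-sum 0 ✓  L=10 even ✓  0≤4≤6 ✓
Π(2lᵢ+1) = 7×7×9 = 441
triangle coeff Δ(3,3,4) = 1/34650
Σ_t [0,2]: t=0:+1/72 t=1:−1/16 t=2:+1/72 = -5/144
(3j)²=2/77 [(3 3 4; 0 0 0)], sign=-1
Σ_t [0,2]: t=0:+1/192 t=1:−1/36 t=2:+1/192 = -5/288
(3j)²=20/693 [(3 3 4; -1 -1 2)], sign=-1
⇒ 4πI² = 40/121
I = (+1)√(40/121/(4π)) = 0.16219310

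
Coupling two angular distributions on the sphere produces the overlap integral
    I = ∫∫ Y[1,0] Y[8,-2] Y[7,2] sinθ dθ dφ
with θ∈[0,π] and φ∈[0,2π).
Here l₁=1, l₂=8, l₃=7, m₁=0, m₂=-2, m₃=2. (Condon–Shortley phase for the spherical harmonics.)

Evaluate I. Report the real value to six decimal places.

0.237007

Rules hold: Σm=0, L=16 even, 7≤7≤9.
N = 3·17·15 = 765
Δ = 2!·0!·14!/17! = 1/2040
Racah Σ t=1..1: t=1:−1/25401600 = -1/25401600
⇒ 3j(1 8 7; 0 0 0)² = 8/255, sgn +1
Racah Σ t=1..1: t=1:−1/43545600 = -1/43545600
⇒ 3j(1 8 7; 0 -2 2)² = 1/34, sgn +1
4πI² = N·(3j₀)²·(3jₘ)² = 12/17
I = +1·√(0.705882/4π) = 0.23700703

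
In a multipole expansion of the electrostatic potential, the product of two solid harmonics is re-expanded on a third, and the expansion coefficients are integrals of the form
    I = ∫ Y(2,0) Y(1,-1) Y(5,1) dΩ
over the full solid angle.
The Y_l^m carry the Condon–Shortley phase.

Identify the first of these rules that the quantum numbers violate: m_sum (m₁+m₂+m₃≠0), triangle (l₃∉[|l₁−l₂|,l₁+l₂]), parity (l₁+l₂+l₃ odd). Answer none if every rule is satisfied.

m₁+m₂+m₃ = 0 − 1 + 1 = 0  ✓
triangle: |2−1|=1 ≤ l₃=5 ≤ 2+1=3  ✗
parity: l₁+l₂+l₃ = 8 is even

triangle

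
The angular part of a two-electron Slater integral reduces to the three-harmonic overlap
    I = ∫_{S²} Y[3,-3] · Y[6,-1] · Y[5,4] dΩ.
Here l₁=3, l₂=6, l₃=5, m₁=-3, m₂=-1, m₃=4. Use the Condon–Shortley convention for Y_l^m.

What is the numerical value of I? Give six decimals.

0.072068

Rules hold: Σm=0, L=14 even, 3≤5≤9.
N = 7·13·11 = 1001
Δ = 4!·2!·8!/15! = 1/675675
Racah Σ t=1..3: t=1:−1/8640 t=2:+1/2304 t=3:−1/8640 = 7/34560
⇒ 3j(3 6 5; 0 0 0)² = 7/429, sgn -1
Racah Σ t=4..4: t=4:+1/241920 = 1/241920
⇒ 3j(3 6 5; -3 -1 4)² = 4/1001, sgn -1
4πI² = N·(3j₀)²·(3jₘ)² = 28/429
I = +1·√(0.0652681/4π) = 0.07206849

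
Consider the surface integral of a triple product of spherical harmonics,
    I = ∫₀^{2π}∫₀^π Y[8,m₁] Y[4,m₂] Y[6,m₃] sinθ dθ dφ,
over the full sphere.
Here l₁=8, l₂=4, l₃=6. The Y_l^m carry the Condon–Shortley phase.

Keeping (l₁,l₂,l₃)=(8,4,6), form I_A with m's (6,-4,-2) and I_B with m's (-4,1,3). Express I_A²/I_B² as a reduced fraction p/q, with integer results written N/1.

7644/1849

Same 8,4,6: normalisation and zero-m 3j drop out of the ratio.
A: Δ: 6! 10! 2! / 19! → 1/23279256; sum: t=0:+1/116121600 = 1/116121600; 3j²(8 4 6; 6 -4 -2) = Δ·Π!·Σ² = 7/323  (sign +1)
B: Δ: 6! 10! 2! / 19! → 1/23279256; sum: t=3:−1/26127360 t=4:+1/3870720 t=5:−1/7257600 = 43/522547200; 3j²(8 4 6; -4 1 3) = Δ·Π!·Σ² = 1849/352716  (sign -1)
I_A²/I_B² = (7/323)/(1849/352716) = 7644/1849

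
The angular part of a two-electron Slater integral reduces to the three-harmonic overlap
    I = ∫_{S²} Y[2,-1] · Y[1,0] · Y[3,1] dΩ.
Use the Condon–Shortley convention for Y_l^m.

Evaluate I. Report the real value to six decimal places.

Checks pass: Σm=0; 6 even; l₃=3∈[1,3].
(2·2+1)(2·1+1)(2·3+1) = 105
Δ: 0! 4! 2! / 7! → 1/105
sum: t=0:+1/4 = 1/4
3j²(2 1 3; 0 0 0) = Δ·Π!·Σ² = 3/35  (sign -1)
sum: t=0:+1/6 = 1/6
3j²(2 1 3; -1 0 1) = Δ·Π!·Σ² = 8/105  (sign +1)
combine: 4πI² = 105·3/35·8/105 = 24/35
take √, sign -1: I = -0.23359668

-0.233597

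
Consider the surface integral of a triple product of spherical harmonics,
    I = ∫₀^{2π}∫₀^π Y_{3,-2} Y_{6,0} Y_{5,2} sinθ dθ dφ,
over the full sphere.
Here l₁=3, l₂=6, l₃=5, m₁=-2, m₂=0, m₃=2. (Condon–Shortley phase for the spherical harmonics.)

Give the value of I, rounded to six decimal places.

Rules hold: Σm=0, L=14 even, 3≤5≤9.
N = 7·13·11 = 1001
Δ = 4!·2!·8!/15! = 1/675675
Racah Σ t=1..3: t=1:−1/8640 t=2:+1/2304 t=3:−1/8640 = 7/34560
⇒ 3j(3 6 5; 0 0 0)² = 7/429, sgn -1
Racah Σ t=3..4: t=3:−1/8640 t=4:+1/34560 = -1/11520
⇒ 3j(3 6 5; -2 0 2)² = 3/143, sgn +1
4πI² = N·(3j₀)²·(3jₘ)² = 49/143
I = -1·√(0.342657/4π) = -0.16512966

-0.165130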